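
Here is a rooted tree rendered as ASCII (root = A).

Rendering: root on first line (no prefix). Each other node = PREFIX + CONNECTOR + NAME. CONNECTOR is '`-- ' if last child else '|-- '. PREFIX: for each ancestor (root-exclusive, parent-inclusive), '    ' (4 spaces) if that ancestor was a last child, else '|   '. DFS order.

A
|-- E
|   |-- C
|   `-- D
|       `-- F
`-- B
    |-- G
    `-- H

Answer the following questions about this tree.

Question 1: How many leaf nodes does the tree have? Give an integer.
Leaves (nodes with no children): C, F, G, H

Answer: 4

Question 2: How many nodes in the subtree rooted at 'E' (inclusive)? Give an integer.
Answer: 4

Derivation:
Subtree rooted at E contains: C, D, E, F
Count = 4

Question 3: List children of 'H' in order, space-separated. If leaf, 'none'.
Answer: none

Derivation:
Node H's children (from adjacency): (leaf)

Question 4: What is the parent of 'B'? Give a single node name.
Scan adjacency: B appears as child of A

Answer: A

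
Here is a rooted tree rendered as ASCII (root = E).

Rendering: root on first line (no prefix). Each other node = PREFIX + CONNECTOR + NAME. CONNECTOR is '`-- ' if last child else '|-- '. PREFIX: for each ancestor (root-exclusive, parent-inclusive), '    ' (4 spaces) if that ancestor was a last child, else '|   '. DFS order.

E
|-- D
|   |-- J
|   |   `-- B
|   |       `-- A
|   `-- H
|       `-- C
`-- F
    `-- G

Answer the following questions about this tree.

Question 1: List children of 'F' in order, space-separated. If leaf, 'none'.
Node F's children (from adjacency): G

Answer: G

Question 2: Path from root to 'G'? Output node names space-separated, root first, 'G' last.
Walk down from root: E -> F -> G

Answer: E F G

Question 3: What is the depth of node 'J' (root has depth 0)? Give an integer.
Answer: 2

Derivation:
Path from root to J: E -> D -> J
Depth = number of edges = 2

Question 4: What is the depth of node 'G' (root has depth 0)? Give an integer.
Answer: 2

Derivation:
Path from root to G: E -> F -> G
Depth = number of edges = 2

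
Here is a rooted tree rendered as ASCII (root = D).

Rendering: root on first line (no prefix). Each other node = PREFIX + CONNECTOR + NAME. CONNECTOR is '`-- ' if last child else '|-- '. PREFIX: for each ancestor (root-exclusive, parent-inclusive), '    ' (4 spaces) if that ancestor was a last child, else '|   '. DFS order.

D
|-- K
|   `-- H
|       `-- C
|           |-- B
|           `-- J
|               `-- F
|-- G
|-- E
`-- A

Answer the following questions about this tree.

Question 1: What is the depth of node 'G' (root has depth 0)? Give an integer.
Answer: 1

Derivation:
Path from root to G: D -> G
Depth = number of edges = 1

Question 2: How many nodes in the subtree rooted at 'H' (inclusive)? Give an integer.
Subtree rooted at H contains: B, C, F, H, J
Count = 5

Answer: 5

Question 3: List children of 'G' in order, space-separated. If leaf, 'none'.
Answer: none

Derivation:
Node G's children (from adjacency): (leaf)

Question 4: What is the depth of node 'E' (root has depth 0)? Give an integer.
Answer: 1

Derivation:
Path from root to E: D -> E
Depth = number of edges = 1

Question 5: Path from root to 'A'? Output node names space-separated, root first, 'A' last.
Walk down from root: D -> A

Answer: D A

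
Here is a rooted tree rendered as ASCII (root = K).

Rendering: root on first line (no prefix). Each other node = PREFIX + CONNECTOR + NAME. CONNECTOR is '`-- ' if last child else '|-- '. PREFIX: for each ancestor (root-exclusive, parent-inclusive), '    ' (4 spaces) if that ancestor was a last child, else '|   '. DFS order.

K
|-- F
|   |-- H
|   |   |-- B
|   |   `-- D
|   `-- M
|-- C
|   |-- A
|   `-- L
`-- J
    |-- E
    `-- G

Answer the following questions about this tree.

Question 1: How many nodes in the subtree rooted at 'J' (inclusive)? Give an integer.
Answer: 3

Derivation:
Subtree rooted at J contains: E, G, J
Count = 3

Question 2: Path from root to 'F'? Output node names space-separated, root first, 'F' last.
Answer: K F

Derivation:
Walk down from root: K -> F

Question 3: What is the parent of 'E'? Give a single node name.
Scan adjacency: E appears as child of J

Answer: J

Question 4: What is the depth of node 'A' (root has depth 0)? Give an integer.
Path from root to A: K -> C -> A
Depth = number of edges = 2

Answer: 2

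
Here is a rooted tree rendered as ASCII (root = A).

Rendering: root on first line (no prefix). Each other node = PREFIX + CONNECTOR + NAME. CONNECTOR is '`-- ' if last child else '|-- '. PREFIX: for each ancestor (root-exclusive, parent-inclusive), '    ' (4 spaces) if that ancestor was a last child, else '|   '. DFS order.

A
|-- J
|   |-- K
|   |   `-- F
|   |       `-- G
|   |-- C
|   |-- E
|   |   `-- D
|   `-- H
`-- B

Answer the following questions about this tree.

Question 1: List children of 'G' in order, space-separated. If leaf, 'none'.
Answer: none

Derivation:
Node G's children (from adjacency): (leaf)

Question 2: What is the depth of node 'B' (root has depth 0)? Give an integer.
Path from root to B: A -> B
Depth = number of edges = 1

Answer: 1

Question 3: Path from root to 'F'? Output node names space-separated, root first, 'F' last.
Answer: A J K F

Derivation:
Walk down from root: A -> J -> K -> F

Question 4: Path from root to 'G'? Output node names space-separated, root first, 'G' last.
Answer: A J K F G

Derivation:
Walk down from root: A -> J -> K -> F -> G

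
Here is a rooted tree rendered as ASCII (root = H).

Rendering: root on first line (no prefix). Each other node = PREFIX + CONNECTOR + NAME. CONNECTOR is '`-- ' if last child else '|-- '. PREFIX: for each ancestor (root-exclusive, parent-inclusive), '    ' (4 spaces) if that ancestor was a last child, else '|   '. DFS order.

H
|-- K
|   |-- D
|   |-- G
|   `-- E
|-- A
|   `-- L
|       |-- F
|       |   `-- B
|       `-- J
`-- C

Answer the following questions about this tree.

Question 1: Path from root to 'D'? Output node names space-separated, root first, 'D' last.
Answer: H K D

Derivation:
Walk down from root: H -> K -> D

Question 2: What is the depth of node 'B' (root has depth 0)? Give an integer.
Path from root to B: H -> A -> L -> F -> B
Depth = number of edges = 4

Answer: 4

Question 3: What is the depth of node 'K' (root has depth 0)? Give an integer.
Answer: 1

Derivation:
Path from root to K: H -> K
Depth = number of edges = 1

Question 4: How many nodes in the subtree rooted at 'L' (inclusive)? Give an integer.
Subtree rooted at L contains: B, F, J, L
Count = 4

Answer: 4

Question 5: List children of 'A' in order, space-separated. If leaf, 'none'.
Node A's children (from adjacency): L

Answer: L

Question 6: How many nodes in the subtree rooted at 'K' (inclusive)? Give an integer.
Answer: 4

Derivation:
Subtree rooted at K contains: D, E, G, K
Count = 4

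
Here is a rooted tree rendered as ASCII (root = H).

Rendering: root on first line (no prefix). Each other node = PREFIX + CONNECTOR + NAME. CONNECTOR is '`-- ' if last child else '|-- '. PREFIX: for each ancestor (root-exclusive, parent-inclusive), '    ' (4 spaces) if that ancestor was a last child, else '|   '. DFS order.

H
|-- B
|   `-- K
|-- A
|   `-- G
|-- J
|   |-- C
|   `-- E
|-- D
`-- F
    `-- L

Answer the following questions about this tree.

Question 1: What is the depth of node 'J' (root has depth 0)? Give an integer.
Answer: 1

Derivation:
Path from root to J: H -> J
Depth = number of edges = 1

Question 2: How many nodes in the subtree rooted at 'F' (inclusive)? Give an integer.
Answer: 2

Derivation:
Subtree rooted at F contains: F, L
Count = 2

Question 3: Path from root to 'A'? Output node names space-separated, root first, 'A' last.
Answer: H A

Derivation:
Walk down from root: H -> A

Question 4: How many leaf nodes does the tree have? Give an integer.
Leaves (nodes with no children): C, D, E, G, K, L

Answer: 6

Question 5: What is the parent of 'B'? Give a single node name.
Answer: H

Derivation:
Scan adjacency: B appears as child of H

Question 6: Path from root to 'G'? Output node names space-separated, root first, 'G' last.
Walk down from root: H -> A -> G

Answer: H A G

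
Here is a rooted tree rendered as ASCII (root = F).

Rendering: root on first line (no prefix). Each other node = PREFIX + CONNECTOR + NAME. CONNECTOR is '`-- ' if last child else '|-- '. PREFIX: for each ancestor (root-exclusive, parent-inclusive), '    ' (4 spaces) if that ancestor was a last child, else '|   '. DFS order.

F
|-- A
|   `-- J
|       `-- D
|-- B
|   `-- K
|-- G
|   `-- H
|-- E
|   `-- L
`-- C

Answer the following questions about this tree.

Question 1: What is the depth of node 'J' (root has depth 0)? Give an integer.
Answer: 2

Derivation:
Path from root to J: F -> A -> J
Depth = number of edges = 2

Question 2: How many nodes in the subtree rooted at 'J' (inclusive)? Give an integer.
Answer: 2

Derivation:
Subtree rooted at J contains: D, J
Count = 2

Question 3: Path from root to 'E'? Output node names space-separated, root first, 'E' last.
Walk down from root: F -> E

Answer: F E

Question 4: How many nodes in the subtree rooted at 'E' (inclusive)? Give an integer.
Subtree rooted at E contains: E, L
Count = 2

Answer: 2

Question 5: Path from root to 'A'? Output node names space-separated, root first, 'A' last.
Answer: F A

Derivation:
Walk down from root: F -> A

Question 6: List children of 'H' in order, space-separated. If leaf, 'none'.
Answer: none

Derivation:
Node H's children (from adjacency): (leaf)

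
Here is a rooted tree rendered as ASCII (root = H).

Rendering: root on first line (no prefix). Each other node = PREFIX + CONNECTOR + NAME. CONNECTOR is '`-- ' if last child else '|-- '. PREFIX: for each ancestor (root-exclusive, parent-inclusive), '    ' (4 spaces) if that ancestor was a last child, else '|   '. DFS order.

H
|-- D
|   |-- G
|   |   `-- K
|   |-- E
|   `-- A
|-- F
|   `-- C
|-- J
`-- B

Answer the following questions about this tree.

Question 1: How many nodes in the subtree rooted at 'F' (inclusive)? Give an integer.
Subtree rooted at F contains: C, F
Count = 2

Answer: 2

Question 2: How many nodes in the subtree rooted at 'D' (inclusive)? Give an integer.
Answer: 5

Derivation:
Subtree rooted at D contains: A, D, E, G, K
Count = 5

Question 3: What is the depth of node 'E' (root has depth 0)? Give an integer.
Answer: 2

Derivation:
Path from root to E: H -> D -> E
Depth = number of edges = 2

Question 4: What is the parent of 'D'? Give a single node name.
Scan adjacency: D appears as child of H

Answer: H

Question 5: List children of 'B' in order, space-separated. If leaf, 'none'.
Answer: none

Derivation:
Node B's children (from adjacency): (leaf)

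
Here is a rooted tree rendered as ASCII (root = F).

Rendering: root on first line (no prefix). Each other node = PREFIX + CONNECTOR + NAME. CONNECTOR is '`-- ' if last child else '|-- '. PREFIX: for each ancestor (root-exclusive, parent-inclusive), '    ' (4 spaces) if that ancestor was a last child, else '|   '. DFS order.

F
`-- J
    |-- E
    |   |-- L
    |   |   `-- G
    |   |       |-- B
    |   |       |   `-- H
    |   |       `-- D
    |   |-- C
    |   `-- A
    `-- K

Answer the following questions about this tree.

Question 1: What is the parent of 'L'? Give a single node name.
Scan adjacency: L appears as child of E

Answer: E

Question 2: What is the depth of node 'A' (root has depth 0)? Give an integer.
Path from root to A: F -> J -> E -> A
Depth = number of edges = 3

Answer: 3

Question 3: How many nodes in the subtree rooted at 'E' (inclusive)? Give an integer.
Answer: 8

Derivation:
Subtree rooted at E contains: A, B, C, D, E, G, H, L
Count = 8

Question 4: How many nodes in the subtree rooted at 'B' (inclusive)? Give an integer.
Subtree rooted at B contains: B, H
Count = 2

Answer: 2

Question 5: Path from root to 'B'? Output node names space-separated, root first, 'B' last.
Answer: F J E L G B

Derivation:
Walk down from root: F -> J -> E -> L -> G -> B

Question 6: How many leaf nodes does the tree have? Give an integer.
Leaves (nodes with no children): A, C, D, H, K

Answer: 5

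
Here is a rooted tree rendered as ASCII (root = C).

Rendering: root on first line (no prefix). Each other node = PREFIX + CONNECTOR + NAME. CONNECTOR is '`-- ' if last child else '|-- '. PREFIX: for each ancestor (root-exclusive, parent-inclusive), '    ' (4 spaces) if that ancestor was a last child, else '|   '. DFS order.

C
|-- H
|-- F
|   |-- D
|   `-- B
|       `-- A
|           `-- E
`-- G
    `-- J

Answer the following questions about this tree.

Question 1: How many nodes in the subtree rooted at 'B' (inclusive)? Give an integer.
Answer: 3

Derivation:
Subtree rooted at B contains: A, B, E
Count = 3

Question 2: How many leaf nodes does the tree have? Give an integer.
Leaves (nodes with no children): D, E, H, J

Answer: 4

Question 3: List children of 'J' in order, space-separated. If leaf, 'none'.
Answer: none

Derivation:
Node J's children (from adjacency): (leaf)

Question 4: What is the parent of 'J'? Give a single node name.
Scan adjacency: J appears as child of G

Answer: G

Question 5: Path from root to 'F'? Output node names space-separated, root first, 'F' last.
Answer: C F

Derivation:
Walk down from root: C -> F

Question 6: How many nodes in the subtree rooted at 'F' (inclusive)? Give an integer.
Subtree rooted at F contains: A, B, D, E, F
Count = 5

Answer: 5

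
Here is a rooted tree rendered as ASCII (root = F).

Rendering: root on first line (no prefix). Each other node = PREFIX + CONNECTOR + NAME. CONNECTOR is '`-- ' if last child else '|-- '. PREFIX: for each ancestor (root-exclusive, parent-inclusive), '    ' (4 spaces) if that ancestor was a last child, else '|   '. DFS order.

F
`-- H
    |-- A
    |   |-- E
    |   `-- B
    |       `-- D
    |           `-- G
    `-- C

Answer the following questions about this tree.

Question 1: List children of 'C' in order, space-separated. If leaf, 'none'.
Node C's children (from adjacency): (leaf)

Answer: none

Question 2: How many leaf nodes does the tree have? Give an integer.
Answer: 3

Derivation:
Leaves (nodes with no children): C, E, G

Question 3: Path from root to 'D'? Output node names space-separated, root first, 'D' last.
Walk down from root: F -> H -> A -> B -> D

Answer: F H A B D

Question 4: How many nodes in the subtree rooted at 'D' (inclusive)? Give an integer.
Answer: 2

Derivation:
Subtree rooted at D contains: D, G
Count = 2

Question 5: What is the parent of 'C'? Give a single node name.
Scan adjacency: C appears as child of H

Answer: H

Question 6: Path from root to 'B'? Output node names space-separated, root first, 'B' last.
Answer: F H A B

Derivation:
Walk down from root: F -> H -> A -> B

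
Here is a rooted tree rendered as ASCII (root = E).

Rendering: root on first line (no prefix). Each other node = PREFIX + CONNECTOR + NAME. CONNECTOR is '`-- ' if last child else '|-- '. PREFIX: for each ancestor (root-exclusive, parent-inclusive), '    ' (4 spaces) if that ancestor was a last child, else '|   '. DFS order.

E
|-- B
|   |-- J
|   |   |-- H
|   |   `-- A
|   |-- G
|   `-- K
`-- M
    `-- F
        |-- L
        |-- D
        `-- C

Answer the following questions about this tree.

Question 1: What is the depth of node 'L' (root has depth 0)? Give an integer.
Path from root to L: E -> M -> F -> L
Depth = number of edges = 3

Answer: 3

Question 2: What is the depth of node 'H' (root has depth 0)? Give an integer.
Path from root to H: E -> B -> J -> H
Depth = number of edges = 3

Answer: 3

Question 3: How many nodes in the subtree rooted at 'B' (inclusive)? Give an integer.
Answer: 6

Derivation:
Subtree rooted at B contains: A, B, G, H, J, K
Count = 6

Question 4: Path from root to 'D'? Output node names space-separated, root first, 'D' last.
Answer: E M F D

Derivation:
Walk down from root: E -> M -> F -> D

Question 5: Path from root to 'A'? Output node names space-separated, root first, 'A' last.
Answer: E B J A

Derivation:
Walk down from root: E -> B -> J -> A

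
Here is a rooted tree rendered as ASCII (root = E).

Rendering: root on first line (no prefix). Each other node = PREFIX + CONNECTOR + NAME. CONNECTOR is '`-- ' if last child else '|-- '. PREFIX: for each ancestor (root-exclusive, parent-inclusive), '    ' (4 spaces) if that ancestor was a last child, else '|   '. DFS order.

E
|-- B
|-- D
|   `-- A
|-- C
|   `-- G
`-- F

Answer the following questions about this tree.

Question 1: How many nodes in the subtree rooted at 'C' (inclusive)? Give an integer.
Answer: 2

Derivation:
Subtree rooted at C contains: C, G
Count = 2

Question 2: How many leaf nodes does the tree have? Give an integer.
Answer: 4

Derivation:
Leaves (nodes with no children): A, B, F, G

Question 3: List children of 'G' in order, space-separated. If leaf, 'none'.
Answer: none

Derivation:
Node G's children (from adjacency): (leaf)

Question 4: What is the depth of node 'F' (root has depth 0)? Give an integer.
Answer: 1

Derivation:
Path from root to F: E -> F
Depth = number of edges = 1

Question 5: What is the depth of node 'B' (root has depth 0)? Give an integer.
Path from root to B: E -> B
Depth = number of edges = 1

Answer: 1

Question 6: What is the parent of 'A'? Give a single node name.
Scan adjacency: A appears as child of D

Answer: D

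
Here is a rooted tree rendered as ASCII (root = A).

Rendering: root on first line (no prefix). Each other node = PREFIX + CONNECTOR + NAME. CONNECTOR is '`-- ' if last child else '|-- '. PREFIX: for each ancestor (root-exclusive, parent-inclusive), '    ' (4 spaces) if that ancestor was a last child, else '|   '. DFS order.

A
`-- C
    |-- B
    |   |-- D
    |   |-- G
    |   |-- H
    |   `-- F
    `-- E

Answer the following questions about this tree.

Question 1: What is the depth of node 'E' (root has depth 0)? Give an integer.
Path from root to E: A -> C -> E
Depth = number of edges = 2

Answer: 2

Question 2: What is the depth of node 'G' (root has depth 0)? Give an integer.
Path from root to G: A -> C -> B -> G
Depth = number of edges = 3

Answer: 3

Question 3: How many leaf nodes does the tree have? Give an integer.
Leaves (nodes with no children): D, E, F, G, H

Answer: 5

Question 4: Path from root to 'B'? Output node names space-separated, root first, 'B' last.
Walk down from root: A -> C -> B

Answer: A C B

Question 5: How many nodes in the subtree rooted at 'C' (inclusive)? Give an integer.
Answer: 7

Derivation:
Subtree rooted at C contains: B, C, D, E, F, G, H
Count = 7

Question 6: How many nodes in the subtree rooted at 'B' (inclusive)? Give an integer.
Answer: 5

Derivation:
Subtree rooted at B contains: B, D, F, G, H
Count = 5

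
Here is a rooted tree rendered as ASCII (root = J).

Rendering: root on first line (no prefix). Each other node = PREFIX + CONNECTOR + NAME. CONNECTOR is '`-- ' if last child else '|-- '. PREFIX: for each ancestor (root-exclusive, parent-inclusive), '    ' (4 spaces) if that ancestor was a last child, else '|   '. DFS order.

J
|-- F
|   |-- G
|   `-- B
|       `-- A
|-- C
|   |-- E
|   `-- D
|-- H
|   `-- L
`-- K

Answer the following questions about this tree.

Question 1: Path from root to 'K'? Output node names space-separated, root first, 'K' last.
Answer: J K

Derivation:
Walk down from root: J -> K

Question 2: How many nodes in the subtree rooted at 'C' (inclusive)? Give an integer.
Subtree rooted at C contains: C, D, E
Count = 3

Answer: 3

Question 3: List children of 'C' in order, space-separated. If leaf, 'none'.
Answer: E D

Derivation:
Node C's children (from adjacency): E, D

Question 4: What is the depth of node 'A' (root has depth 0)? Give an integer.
Path from root to A: J -> F -> B -> A
Depth = number of edges = 3

Answer: 3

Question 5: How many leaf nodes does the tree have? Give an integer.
Leaves (nodes with no children): A, D, E, G, K, L

Answer: 6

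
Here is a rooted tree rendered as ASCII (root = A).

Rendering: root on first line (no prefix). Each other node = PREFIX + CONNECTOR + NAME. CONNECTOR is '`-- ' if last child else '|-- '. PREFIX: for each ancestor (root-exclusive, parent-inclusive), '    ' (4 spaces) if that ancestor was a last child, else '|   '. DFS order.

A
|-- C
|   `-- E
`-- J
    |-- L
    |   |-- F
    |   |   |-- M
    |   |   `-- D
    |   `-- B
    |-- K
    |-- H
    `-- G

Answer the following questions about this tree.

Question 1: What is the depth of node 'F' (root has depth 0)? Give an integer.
Path from root to F: A -> J -> L -> F
Depth = number of edges = 3

Answer: 3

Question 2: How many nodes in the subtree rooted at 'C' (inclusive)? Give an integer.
Subtree rooted at C contains: C, E
Count = 2

Answer: 2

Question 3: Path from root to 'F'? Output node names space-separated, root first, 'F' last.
Answer: A J L F

Derivation:
Walk down from root: A -> J -> L -> F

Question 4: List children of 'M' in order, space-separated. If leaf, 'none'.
Node M's children (from adjacency): (leaf)

Answer: none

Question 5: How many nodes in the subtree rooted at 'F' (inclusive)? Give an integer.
Answer: 3

Derivation:
Subtree rooted at F contains: D, F, M
Count = 3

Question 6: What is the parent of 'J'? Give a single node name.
Answer: A

Derivation:
Scan adjacency: J appears as child of A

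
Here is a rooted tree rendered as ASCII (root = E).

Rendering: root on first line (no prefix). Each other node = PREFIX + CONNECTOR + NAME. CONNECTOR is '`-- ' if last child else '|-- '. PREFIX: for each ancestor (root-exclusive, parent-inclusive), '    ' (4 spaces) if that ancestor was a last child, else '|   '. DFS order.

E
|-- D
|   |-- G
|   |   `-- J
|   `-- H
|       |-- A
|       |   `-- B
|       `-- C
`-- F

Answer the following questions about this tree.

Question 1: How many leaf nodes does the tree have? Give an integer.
Leaves (nodes with no children): B, C, F, J

Answer: 4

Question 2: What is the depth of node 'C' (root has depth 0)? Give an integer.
Answer: 3

Derivation:
Path from root to C: E -> D -> H -> C
Depth = number of edges = 3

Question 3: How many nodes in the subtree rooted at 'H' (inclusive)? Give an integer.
Subtree rooted at H contains: A, B, C, H
Count = 4

Answer: 4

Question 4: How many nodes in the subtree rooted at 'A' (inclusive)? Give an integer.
Subtree rooted at A contains: A, B
Count = 2

Answer: 2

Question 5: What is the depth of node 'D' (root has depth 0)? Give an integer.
Answer: 1

Derivation:
Path from root to D: E -> D
Depth = number of edges = 1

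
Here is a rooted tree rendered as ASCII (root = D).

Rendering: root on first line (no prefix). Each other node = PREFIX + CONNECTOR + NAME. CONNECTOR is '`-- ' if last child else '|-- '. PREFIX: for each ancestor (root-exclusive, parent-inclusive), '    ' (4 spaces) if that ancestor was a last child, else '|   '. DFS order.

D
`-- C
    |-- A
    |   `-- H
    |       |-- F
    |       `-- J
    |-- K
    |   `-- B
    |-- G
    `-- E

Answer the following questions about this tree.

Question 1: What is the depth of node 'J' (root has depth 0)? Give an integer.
Path from root to J: D -> C -> A -> H -> J
Depth = number of edges = 4

Answer: 4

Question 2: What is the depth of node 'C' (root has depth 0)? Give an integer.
Path from root to C: D -> C
Depth = number of edges = 1

Answer: 1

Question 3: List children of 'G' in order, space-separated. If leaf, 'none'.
Answer: none

Derivation:
Node G's children (from adjacency): (leaf)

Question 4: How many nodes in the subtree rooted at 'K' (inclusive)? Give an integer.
Subtree rooted at K contains: B, K
Count = 2

Answer: 2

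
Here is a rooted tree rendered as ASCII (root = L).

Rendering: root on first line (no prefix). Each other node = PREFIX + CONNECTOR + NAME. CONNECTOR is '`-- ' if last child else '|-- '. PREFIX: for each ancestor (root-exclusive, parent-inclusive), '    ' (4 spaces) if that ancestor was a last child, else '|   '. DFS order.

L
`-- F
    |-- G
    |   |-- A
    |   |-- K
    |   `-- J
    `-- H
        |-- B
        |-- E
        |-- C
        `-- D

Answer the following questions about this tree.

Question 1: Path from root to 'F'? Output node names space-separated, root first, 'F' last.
Answer: L F

Derivation:
Walk down from root: L -> F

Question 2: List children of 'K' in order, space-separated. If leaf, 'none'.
Node K's children (from adjacency): (leaf)

Answer: none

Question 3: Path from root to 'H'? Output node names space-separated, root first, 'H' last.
Walk down from root: L -> F -> H

Answer: L F H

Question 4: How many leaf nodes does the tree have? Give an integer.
Leaves (nodes with no children): A, B, C, D, E, J, K

Answer: 7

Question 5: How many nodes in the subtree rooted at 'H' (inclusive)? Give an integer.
Answer: 5

Derivation:
Subtree rooted at H contains: B, C, D, E, H
Count = 5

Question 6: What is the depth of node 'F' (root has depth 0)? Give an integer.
Answer: 1

Derivation:
Path from root to F: L -> F
Depth = number of edges = 1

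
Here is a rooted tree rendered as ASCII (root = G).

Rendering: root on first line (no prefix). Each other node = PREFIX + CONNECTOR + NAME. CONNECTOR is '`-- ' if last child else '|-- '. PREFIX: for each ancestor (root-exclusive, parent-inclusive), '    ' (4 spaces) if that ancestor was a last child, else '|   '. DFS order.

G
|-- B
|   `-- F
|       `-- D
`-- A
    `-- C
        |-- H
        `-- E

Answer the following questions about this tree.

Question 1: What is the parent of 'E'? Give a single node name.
Answer: C

Derivation:
Scan adjacency: E appears as child of C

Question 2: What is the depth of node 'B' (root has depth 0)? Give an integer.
Path from root to B: G -> B
Depth = number of edges = 1

Answer: 1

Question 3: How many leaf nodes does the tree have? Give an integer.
Leaves (nodes with no children): D, E, H

Answer: 3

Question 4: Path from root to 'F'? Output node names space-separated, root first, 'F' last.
Answer: G B F

Derivation:
Walk down from root: G -> B -> F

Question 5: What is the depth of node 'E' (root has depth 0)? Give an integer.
Answer: 3

Derivation:
Path from root to E: G -> A -> C -> E
Depth = number of edges = 3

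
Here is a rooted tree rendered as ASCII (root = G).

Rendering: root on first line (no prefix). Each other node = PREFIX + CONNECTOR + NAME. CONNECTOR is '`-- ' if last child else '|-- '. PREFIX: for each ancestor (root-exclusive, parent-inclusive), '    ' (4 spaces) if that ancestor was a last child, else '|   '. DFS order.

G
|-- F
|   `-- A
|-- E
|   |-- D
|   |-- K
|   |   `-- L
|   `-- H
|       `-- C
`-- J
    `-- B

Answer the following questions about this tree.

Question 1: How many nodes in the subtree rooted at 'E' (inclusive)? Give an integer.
Answer: 6

Derivation:
Subtree rooted at E contains: C, D, E, H, K, L
Count = 6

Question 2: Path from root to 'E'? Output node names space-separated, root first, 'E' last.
Answer: G E

Derivation:
Walk down from root: G -> E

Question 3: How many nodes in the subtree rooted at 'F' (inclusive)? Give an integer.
Subtree rooted at F contains: A, F
Count = 2

Answer: 2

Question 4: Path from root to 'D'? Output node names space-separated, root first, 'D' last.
Walk down from root: G -> E -> D

Answer: G E D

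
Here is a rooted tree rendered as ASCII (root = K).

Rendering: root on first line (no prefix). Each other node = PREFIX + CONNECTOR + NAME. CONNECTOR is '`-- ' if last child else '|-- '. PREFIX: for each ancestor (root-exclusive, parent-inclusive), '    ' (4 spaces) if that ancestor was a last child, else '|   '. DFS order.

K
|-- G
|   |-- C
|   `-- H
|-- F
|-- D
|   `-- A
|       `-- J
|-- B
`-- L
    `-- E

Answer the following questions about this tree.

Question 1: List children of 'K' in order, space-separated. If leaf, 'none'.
Node K's children (from adjacency): G, F, D, B, L

Answer: G F D B L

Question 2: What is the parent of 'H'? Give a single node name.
Answer: G

Derivation:
Scan adjacency: H appears as child of G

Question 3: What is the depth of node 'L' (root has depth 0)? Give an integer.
Path from root to L: K -> L
Depth = number of edges = 1

Answer: 1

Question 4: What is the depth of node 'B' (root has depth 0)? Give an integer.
Answer: 1

Derivation:
Path from root to B: K -> B
Depth = number of edges = 1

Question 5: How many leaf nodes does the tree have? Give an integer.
Answer: 6

Derivation:
Leaves (nodes with no children): B, C, E, F, H, J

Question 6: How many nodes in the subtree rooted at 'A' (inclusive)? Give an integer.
Answer: 2

Derivation:
Subtree rooted at A contains: A, J
Count = 2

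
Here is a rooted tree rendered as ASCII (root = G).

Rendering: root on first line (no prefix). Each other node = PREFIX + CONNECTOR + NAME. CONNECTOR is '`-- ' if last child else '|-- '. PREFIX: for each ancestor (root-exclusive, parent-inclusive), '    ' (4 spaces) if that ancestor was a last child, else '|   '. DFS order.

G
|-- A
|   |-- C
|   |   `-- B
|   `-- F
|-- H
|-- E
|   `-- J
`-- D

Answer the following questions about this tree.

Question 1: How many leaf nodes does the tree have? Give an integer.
Answer: 5

Derivation:
Leaves (nodes with no children): B, D, F, H, J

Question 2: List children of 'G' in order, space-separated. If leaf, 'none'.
Node G's children (from adjacency): A, H, E, D

Answer: A H E D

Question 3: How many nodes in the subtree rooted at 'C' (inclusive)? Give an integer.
Answer: 2

Derivation:
Subtree rooted at C contains: B, C
Count = 2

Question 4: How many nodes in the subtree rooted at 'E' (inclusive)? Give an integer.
Subtree rooted at E contains: E, J
Count = 2

Answer: 2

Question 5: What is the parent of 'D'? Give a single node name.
Scan adjacency: D appears as child of G

Answer: G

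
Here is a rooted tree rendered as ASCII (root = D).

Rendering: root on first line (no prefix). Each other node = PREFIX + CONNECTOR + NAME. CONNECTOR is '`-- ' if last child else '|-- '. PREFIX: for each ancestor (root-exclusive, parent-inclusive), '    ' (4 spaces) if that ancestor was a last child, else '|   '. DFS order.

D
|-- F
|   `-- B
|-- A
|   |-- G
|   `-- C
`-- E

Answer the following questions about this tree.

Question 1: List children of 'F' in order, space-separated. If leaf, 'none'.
Node F's children (from adjacency): B

Answer: B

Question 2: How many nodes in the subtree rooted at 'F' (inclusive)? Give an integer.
Subtree rooted at F contains: B, F
Count = 2

Answer: 2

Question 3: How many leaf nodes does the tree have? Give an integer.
Leaves (nodes with no children): B, C, E, G

Answer: 4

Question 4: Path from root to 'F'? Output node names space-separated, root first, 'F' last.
Walk down from root: D -> F

Answer: D F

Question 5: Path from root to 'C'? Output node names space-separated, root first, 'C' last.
Answer: D A C

Derivation:
Walk down from root: D -> A -> C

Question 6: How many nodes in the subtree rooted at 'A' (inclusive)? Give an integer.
Answer: 3

Derivation:
Subtree rooted at A contains: A, C, G
Count = 3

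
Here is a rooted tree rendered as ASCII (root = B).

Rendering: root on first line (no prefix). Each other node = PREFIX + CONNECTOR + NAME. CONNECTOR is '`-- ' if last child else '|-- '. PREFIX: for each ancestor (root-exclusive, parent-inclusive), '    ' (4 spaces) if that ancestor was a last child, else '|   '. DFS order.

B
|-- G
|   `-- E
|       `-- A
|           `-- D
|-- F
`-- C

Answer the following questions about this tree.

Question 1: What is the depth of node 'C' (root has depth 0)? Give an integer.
Answer: 1

Derivation:
Path from root to C: B -> C
Depth = number of edges = 1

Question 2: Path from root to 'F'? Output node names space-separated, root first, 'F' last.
Answer: B F

Derivation:
Walk down from root: B -> F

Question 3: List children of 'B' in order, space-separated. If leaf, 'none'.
Node B's children (from adjacency): G, F, C

Answer: G F C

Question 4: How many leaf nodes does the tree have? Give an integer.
Answer: 3

Derivation:
Leaves (nodes with no children): C, D, F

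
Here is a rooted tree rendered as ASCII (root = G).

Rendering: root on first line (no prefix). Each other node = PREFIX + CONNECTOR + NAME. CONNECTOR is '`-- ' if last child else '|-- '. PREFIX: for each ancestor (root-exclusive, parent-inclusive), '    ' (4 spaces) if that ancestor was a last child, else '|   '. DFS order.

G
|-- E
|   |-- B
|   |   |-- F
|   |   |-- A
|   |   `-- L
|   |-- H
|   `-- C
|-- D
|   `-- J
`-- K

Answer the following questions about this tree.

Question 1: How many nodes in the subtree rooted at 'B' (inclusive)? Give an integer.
Subtree rooted at B contains: A, B, F, L
Count = 4

Answer: 4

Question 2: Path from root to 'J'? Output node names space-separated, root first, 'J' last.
Answer: G D J

Derivation:
Walk down from root: G -> D -> J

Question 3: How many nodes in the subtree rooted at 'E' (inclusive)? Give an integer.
Subtree rooted at E contains: A, B, C, E, F, H, L
Count = 7

Answer: 7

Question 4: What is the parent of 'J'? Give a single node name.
Answer: D

Derivation:
Scan adjacency: J appears as child of D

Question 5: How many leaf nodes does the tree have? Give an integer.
Answer: 7

Derivation:
Leaves (nodes with no children): A, C, F, H, J, K, L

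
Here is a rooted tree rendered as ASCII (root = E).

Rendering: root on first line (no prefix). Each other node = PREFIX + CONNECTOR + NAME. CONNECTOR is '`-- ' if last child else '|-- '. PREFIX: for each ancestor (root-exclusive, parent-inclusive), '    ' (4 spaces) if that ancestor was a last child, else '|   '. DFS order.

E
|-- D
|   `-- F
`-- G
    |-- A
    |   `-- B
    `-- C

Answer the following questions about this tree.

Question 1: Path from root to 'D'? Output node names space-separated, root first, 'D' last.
Walk down from root: E -> D

Answer: E D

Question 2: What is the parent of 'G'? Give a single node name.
Answer: E

Derivation:
Scan adjacency: G appears as child of E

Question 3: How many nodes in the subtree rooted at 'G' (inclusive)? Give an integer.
Subtree rooted at G contains: A, B, C, G
Count = 4

Answer: 4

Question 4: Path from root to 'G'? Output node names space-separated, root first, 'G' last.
Answer: E G

Derivation:
Walk down from root: E -> G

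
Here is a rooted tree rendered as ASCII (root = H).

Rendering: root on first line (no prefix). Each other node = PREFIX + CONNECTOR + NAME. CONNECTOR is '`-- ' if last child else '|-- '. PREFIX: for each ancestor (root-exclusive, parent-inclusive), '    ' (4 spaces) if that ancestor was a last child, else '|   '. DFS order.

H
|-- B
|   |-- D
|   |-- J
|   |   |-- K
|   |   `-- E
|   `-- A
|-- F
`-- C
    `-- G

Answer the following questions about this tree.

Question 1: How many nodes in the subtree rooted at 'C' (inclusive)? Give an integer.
Subtree rooted at C contains: C, G
Count = 2

Answer: 2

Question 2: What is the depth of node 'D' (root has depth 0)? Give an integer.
Path from root to D: H -> B -> D
Depth = number of edges = 2

Answer: 2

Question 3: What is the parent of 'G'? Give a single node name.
Answer: C

Derivation:
Scan adjacency: G appears as child of C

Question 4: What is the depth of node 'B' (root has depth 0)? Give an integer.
Answer: 1

Derivation:
Path from root to B: H -> B
Depth = number of edges = 1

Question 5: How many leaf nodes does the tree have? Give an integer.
Answer: 6

Derivation:
Leaves (nodes with no children): A, D, E, F, G, K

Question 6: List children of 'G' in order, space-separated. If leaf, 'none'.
Node G's children (from adjacency): (leaf)

Answer: none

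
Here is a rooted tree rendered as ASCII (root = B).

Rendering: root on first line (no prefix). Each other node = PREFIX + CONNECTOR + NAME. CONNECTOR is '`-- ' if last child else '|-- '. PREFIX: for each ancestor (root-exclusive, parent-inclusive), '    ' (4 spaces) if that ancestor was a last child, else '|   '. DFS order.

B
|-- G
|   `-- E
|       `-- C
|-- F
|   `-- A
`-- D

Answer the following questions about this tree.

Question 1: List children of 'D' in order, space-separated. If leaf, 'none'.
Node D's children (from adjacency): (leaf)

Answer: none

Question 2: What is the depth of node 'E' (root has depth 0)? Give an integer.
Answer: 2

Derivation:
Path from root to E: B -> G -> E
Depth = number of edges = 2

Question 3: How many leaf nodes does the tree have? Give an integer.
Answer: 3

Derivation:
Leaves (nodes with no children): A, C, D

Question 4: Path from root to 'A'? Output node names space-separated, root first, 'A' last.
Answer: B F A

Derivation:
Walk down from root: B -> F -> A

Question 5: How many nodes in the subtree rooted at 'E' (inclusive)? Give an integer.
Answer: 2

Derivation:
Subtree rooted at E contains: C, E
Count = 2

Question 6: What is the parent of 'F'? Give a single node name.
Answer: B

Derivation:
Scan adjacency: F appears as child of B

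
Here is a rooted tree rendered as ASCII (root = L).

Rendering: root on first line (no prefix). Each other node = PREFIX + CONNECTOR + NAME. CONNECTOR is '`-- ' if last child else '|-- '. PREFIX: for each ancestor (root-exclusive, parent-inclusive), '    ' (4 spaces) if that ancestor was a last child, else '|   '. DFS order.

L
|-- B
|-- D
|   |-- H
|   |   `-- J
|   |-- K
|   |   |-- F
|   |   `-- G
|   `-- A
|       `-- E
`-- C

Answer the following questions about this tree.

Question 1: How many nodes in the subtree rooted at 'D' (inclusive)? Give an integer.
Subtree rooted at D contains: A, D, E, F, G, H, J, K
Count = 8

Answer: 8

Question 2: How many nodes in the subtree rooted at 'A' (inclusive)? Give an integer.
Answer: 2

Derivation:
Subtree rooted at A contains: A, E
Count = 2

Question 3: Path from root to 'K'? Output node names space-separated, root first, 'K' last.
Answer: L D K

Derivation:
Walk down from root: L -> D -> K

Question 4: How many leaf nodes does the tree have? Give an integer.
Answer: 6

Derivation:
Leaves (nodes with no children): B, C, E, F, G, J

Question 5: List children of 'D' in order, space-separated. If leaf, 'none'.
Node D's children (from adjacency): H, K, A

Answer: H K A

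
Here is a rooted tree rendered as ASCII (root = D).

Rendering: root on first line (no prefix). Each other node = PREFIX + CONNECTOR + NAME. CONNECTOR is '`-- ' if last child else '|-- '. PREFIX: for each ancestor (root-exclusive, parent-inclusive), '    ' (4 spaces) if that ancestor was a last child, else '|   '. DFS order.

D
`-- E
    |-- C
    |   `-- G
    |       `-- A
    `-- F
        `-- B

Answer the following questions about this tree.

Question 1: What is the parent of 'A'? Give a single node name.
Scan adjacency: A appears as child of G

Answer: G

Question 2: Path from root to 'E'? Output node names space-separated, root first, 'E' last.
Walk down from root: D -> E

Answer: D E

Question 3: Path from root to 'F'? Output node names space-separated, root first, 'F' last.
Walk down from root: D -> E -> F

Answer: D E F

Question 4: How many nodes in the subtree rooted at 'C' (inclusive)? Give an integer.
Subtree rooted at C contains: A, C, G
Count = 3

Answer: 3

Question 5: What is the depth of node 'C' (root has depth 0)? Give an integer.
Path from root to C: D -> E -> C
Depth = number of edges = 2

Answer: 2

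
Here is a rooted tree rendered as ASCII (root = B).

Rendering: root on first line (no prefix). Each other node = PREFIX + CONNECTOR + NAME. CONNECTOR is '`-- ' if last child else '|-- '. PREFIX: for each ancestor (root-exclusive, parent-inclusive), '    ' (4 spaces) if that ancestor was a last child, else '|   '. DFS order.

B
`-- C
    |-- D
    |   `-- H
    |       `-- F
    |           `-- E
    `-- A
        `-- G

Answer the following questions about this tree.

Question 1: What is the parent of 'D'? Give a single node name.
Scan adjacency: D appears as child of C

Answer: C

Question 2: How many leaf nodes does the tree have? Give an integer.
Answer: 2

Derivation:
Leaves (nodes with no children): E, G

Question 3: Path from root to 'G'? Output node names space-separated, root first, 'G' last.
Walk down from root: B -> C -> A -> G

Answer: B C A G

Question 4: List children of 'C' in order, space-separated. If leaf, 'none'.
Node C's children (from adjacency): D, A

Answer: D A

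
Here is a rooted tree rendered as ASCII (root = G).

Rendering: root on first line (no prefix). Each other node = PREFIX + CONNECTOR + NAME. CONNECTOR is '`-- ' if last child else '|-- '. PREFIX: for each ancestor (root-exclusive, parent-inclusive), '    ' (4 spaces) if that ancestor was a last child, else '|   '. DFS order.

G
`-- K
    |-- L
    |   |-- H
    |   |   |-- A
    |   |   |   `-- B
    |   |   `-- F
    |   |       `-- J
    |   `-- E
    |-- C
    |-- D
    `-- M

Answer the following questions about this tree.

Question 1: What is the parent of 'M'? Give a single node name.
Answer: K

Derivation:
Scan adjacency: M appears as child of K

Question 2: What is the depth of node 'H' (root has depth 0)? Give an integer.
Path from root to H: G -> K -> L -> H
Depth = number of edges = 3

Answer: 3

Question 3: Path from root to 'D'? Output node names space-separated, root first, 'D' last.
Walk down from root: G -> K -> D

Answer: G K D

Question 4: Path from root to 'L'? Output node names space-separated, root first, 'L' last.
Answer: G K L

Derivation:
Walk down from root: G -> K -> L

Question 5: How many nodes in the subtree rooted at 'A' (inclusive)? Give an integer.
Answer: 2

Derivation:
Subtree rooted at A contains: A, B
Count = 2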